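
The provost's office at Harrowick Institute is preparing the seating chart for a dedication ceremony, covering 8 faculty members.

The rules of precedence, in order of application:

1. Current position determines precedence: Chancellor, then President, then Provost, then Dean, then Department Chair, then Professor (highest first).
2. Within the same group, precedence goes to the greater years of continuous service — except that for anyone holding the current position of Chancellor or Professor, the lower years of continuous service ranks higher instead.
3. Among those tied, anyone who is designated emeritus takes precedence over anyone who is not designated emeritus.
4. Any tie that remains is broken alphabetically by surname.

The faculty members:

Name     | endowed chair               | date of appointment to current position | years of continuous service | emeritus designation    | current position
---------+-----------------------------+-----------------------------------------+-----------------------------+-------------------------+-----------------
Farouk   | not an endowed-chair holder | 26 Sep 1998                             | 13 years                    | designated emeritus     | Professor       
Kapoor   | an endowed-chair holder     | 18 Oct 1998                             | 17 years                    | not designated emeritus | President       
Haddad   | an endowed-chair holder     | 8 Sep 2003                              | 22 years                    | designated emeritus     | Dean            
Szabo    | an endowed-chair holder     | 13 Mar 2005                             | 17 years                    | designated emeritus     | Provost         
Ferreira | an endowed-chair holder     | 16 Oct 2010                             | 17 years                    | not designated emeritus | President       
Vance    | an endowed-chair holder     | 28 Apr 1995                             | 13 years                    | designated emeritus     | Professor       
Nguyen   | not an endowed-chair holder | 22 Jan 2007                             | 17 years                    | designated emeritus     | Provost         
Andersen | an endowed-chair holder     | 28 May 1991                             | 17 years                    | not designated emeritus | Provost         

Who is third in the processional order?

Nguyen

By current position: Ferreira and Kapoor (President); then Nguyen, Szabo and Andersen (Provost); then Haddad (Dean); then Farouk and Vance (Professor).
Ferreira and Kapoor both have years of continuous service 17 years, so the next rule applies.
Ferreira and Kapoor are each not designated emeritus, so the next rule applies.
Among Ferreira and Kapoor, alphabetically by surname: Ferreira before Kapoor.
Nguyen, Szabo and Andersen all have years of continuous service 17 years, so the next rule applies.
Among Nguyen, Szabo and Andersen, designated emeritus before not designated emeritus: Nguyen and Szabo (designated emeritus) before Andersen (not designated emeritus).
Among Nguyen and Szabo, alphabetically by surname: Nguyen before Szabo.
Farouk and Vance both have years of continuous service 13 years, so the next rule applies.
Farouk and Vance are each designated emeritus, so the next rule applies.
Among Farouk and Vance, alphabetically by surname: Farouk before Vance.
Order: Ferreira, Kapoor, Nguyen, Szabo, Andersen, Haddad, Farouk, Vance.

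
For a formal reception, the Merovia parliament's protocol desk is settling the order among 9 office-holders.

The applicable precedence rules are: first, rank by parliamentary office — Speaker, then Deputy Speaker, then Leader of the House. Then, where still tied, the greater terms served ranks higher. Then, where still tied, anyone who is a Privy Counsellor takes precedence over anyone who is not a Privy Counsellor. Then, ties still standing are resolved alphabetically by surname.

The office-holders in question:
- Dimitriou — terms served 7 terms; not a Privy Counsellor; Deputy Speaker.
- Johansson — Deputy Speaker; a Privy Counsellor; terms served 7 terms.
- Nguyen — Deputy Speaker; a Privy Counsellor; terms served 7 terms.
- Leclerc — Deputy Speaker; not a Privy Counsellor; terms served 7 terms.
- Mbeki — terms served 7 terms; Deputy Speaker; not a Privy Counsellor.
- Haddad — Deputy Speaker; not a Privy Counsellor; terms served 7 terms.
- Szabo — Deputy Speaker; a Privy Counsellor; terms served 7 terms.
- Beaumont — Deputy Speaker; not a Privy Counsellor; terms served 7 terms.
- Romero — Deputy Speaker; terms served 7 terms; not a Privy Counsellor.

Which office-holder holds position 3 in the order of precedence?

Szabo

By parliamentary office: Johansson, Nguyen, Szabo, Beaumont, Dimitriou, Haddad, Leclerc, Mbeki and Romero (Deputy Speaker).
Johansson, Nguyen, Szabo, Beaumont, Dimitriou, Haddad, Leclerc, Mbeki and Romero all have terms served 7 terms, so the next rule applies.
Among Johansson, Nguyen, Szabo, Beaumont, Dimitriou, Haddad, Leclerc, Mbeki and Romero, a Privy Counsellor before not a Privy Counsellor: Johansson, Nguyen and Szabo (a Privy Counsellor) before Beaumont, Dimitriou, Haddad, Leclerc, Mbeki and Romero (not a Privy Counsellor).
Among Johansson, Nguyen and Szabo, alphabetically by surname: Johansson before Nguyen before Szabo.
Among Beaumont, Dimitriou, Haddad, Leclerc, Mbeki and Romero, alphabetically by surname: Beaumont before Dimitriou before Haddad before Leclerc before Mbeki before Romero.
Order: Johansson, Nguyen, Szabo, Beaumont, Dimitriou, Haddad, Leclerc, Mbeki, Romero.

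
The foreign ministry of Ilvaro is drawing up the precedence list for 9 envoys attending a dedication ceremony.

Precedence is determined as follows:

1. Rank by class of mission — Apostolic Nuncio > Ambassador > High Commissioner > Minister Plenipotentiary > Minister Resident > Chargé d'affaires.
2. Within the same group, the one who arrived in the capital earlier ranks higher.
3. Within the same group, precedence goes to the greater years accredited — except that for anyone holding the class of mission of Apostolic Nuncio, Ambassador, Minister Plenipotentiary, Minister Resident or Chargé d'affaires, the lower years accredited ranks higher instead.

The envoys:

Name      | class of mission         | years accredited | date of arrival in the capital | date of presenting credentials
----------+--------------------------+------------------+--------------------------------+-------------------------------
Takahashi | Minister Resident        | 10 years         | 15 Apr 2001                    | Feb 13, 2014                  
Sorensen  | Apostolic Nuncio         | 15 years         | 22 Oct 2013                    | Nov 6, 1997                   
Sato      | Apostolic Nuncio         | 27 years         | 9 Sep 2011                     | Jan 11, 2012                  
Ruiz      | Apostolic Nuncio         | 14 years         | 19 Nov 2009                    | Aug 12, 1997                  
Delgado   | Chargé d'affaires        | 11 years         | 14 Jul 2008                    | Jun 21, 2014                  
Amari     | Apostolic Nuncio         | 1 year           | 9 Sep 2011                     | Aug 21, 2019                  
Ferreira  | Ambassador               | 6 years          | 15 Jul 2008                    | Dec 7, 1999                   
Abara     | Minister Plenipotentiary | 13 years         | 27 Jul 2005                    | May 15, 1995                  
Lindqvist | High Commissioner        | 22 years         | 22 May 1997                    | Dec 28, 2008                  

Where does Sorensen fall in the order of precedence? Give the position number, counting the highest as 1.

By class of mission: Ruiz, Amari, Sato and Sorensen (Apostolic Nuncio); then Ferreira (Ambassador); then Lindqvist (High Commissioner); then Abara (Minister Plenipotentiary); then Takahashi (Minister Resident); then Delgado (Chargé d'affaires).
Among Ruiz, Amari, Sato and Sorensen, by date of arrival in the capital (earlier first): Ruiz (19 Nov 2009) before Amari and Sato (9 Sep 2011) before Sorensen (22 Oct 2013).
Among Amari and Sato, by years accredited (lower first) (reversed rule for this group): Amari (1 year) before Sato (27 years).
Order: Ruiz, Amari, Sato, Sorensen, Ferreira, Lindqvist, Abara, Takahashi, Delgado. So position 4.

4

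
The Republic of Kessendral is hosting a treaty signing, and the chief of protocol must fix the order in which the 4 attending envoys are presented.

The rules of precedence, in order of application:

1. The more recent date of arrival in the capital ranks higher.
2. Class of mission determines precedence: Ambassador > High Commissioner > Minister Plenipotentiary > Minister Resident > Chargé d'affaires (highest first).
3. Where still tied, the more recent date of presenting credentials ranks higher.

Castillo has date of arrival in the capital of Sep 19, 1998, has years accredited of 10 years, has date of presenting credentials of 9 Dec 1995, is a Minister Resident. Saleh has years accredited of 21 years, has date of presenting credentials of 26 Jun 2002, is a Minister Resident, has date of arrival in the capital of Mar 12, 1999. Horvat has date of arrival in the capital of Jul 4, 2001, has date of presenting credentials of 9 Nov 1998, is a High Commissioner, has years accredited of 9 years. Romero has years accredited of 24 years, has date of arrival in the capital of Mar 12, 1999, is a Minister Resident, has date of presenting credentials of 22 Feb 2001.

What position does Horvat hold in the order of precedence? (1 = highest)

By date of arrival in the capital (later first): Horvat (Jul 4, 2001); then Saleh and Romero (both Mar 12, 1999); then Castillo (Sep 19, 1998).
Saleh and Romero are each Minister Resident, so the next rule applies.
Among Saleh and Romero, by date of presenting credentials (later first): Saleh (26 Jun 2002) before Romero (22 Feb 2001).
Order: Horvat, Saleh, Romero, Castillo. So position 1.

1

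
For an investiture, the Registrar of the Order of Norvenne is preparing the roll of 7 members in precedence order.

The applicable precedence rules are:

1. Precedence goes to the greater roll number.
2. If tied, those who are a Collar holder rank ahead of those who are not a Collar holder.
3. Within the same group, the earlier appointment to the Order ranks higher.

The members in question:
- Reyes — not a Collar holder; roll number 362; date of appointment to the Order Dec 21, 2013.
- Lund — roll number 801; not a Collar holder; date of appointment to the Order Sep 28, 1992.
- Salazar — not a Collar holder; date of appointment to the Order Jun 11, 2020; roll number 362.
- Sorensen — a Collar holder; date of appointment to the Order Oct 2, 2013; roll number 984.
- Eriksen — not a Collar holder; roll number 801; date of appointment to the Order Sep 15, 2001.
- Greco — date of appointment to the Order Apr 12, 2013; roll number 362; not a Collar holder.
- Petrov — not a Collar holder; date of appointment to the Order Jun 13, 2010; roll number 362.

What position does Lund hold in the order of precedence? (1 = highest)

2

By roll number (higher first): Sorensen (984); then Lund and Eriksen (both 801); then Petrov, Greco, Reyes and Salazar (each 362).
Lund and Eriksen are each not a Collar holder, so the next rule applies.
Among Lund and Eriksen, by date of appointment to the Order (earlier first): Lund (Sep 28, 1992) before Eriksen (Sep 15, 2001).
Petrov, Greco, Reyes and Salazar are each not a Collar holder, so the next rule applies.
Among Petrov, Greco, Reyes and Salazar, by date of appointment to the Order (earlier first): Petrov (Jun 13, 2010) before Greco (Apr 12, 2013) before Reyes (Dec 21, 2013) before Salazar (Jun 11, 2020).
Order: Sorensen, Lund, Eriksen, Petrov, Greco, Reyes, Salazar. So position 2.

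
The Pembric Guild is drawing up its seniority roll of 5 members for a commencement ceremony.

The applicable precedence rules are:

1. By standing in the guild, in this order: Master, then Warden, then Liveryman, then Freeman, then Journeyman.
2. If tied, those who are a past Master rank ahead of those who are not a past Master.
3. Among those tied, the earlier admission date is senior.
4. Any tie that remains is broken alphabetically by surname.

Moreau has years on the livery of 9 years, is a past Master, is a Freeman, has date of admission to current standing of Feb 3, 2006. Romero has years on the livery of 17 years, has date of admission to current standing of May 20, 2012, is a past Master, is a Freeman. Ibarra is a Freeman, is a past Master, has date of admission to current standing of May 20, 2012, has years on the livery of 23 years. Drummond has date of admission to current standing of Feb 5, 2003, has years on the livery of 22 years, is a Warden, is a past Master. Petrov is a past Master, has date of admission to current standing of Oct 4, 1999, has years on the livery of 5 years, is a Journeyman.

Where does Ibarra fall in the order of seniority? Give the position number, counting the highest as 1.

3

By standing in the guild: Drummond (Warden); then Moreau, Ibarra and Romero (Freeman); then Petrov (Journeyman).
Moreau, Ibarra and Romero are each a past Master, so the next rule applies.
Among Moreau, Ibarra and Romero, by date of admission to current standing (earlier first): Moreau (Feb 3, 2006) before Ibarra and Romero (May 20, 2012).
Among Ibarra and Romero, alphabetically by surname: Ibarra before Romero.
Order: Drummond, Moreau, Ibarra, Romero, Petrov. So position 3.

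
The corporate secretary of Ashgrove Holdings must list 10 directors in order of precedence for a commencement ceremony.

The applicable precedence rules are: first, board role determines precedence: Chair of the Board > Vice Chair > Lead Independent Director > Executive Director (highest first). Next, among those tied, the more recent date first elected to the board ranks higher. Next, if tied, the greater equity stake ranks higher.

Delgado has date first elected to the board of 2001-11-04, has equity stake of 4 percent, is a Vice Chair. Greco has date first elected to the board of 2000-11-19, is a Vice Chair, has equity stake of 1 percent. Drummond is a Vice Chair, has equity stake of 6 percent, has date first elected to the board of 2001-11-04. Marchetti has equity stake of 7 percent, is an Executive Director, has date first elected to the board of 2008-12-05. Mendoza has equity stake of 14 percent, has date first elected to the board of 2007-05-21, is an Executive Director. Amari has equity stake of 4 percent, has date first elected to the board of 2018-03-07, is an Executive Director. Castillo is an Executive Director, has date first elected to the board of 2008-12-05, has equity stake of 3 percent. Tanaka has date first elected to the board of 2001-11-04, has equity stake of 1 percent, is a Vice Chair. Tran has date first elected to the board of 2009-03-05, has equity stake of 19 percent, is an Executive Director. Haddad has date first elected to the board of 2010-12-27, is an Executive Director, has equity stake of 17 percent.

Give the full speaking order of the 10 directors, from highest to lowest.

By board role: Drummond, Delgado, Tanaka and Greco (Vice Chair); then Amari, Haddad, Tran, Marchetti, Castillo and Mendoza (Executive Director).
Among Drummond, Delgado, Tanaka and Greco, by date first elected to the board (later first): Drummond, Delgado and Tanaka (2001-11-04) before Greco (2000-11-19).
Among Drummond, Delgado and Tanaka, by equity stake (higher first): Drummond (6 percent) before Delgado (4 percent) before Tanaka (1 percent).
Among Amari, Haddad, Tran, Marchetti, Castillo and Mendoza, by date first elected to the board (later first): Amari (2018-03-07) before Haddad (2010-12-27) before Tran (2009-03-05) before Marchetti and Castillo (2008-12-05) before Mendoza (2007-05-21).
Among Marchetti and Castillo, by equity stake (higher first): Marchetti (7 percent) before Castillo (3 percent).
Full order: Drummond, Delgado, Tanaka, Greco, Amari, Haddad, Tran, Marchetti, Castillo, Mendoza.

Drummond, Delgado, Tanaka, Greco, Amari, Haddad, Tran, Marchetti, Castillo, Mendoza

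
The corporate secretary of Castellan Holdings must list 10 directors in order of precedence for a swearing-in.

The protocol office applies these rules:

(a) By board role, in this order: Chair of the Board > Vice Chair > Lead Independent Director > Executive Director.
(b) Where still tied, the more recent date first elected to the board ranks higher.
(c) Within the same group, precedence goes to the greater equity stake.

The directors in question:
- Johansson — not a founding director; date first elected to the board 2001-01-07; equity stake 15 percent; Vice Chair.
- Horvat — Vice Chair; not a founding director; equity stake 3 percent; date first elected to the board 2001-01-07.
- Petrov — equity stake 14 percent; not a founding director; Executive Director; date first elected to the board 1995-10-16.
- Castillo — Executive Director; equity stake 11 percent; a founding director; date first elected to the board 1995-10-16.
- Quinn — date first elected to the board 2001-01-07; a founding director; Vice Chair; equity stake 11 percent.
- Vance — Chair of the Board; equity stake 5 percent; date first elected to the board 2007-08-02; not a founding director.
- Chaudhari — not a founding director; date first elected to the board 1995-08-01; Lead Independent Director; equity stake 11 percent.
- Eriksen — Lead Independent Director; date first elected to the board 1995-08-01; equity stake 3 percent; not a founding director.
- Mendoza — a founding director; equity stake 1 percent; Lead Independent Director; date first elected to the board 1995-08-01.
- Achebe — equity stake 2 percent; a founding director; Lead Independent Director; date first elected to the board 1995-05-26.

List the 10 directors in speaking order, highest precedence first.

Vance, Johansson, Quinn, Horvat, Chaudhari, Eriksen, Mendoza, Achebe, Petrov, Castillo

By board role: Vance (Chair of the Board); then Johansson, Quinn and Horvat (Vice Chair); then Chaudhari, Eriksen, Mendoza and Achebe (Lead Independent Director); then Petrov and Castillo (Executive Director).
Johansson, Quinn and Horvat all have date first elected to the board 2001-01-07, so the next rule applies.
Among Johansson, Quinn and Horvat, by equity stake (higher first): Johansson (15 percent) before Quinn (11 percent) before Horvat (3 percent).
Among Chaudhari, Eriksen, Mendoza and Achebe, by date first elected to the board (later first): Chaudhari, Eriksen and Mendoza (1995-08-01) before Achebe (1995-05-26).
Among Chaudhari, Eriksen and Mendoza, by equity stake (higher first): Chaudhari (11 percent) before Eriksen (3 percent) before Mendoza (1 percent).
Petrov and Castillo both have date first elected to the board 1995-10-16, so the next rule applies.
Among Petrov and Castillo, by equity stake (higher first): Petrov (14 percent) before Castillo (11 percent).
Full order: Vance, Johansson, Quinn, Horvat, Chaudhari, Eriksen, Mendoza, Achebe, Petrov, Castillo.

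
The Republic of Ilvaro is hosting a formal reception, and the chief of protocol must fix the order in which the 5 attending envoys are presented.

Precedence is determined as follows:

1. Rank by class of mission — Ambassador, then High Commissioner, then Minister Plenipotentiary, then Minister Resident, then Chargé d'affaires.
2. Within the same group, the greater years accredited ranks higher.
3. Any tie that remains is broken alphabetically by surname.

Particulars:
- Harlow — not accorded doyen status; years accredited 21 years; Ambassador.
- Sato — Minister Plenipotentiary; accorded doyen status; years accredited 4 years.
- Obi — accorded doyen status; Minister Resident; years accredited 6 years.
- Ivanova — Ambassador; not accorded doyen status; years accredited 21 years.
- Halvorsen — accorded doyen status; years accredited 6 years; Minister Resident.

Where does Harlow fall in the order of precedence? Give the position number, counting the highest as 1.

By class of mission: Harlow and Ivanova (Ambassador); then Sato (Minister Plenipotentiary); then Halvorsen and Obi (Minister Resident).
Harlow and Ivanova both have years accredited 21 years, so the next rule applies.
Among Harlow and Ivanova, alphabetically by surname: Harlow before Ivanova.
Halvorsen and Obi both have years accredited 6 years, so the next rule applies.
Among Halvorsen and Obi, alphabetically by surname: Halvorsen before Obi.
Order: Harlow, Ivanova, Sato, Halvorsen, Obi. So position 1.

1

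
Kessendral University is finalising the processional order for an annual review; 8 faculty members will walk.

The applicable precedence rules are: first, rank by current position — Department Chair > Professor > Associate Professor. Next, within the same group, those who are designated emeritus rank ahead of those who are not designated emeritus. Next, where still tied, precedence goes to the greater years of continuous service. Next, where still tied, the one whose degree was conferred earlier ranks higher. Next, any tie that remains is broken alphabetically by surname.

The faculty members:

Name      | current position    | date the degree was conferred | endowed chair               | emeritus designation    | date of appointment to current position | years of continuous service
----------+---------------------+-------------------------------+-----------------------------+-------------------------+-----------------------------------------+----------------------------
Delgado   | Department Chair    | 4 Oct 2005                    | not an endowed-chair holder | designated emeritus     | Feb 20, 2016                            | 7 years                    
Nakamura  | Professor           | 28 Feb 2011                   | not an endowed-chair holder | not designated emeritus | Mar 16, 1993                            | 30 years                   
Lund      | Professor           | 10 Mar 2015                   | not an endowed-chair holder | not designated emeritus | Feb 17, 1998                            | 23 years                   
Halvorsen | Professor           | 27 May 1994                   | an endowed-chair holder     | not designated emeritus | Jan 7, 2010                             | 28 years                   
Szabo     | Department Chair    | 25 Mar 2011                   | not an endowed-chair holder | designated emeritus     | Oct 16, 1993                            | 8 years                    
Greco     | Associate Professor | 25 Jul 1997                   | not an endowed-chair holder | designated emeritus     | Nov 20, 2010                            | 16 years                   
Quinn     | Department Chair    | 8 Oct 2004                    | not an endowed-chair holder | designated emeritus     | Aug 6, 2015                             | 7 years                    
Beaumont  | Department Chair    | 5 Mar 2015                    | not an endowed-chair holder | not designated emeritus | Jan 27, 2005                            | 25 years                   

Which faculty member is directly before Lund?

By current position: Szabo, Quinn, Delgado and Beaumont (Department Chair); then Nakamura, Halvorsen and Lund (Professor); then Greco (Associate Professor).
Among Szabo, Quinn, Delgado and Beaumont, designated emeritus before not designated emeritus: Szabo, Quinn and Delgado (designated emeritus) before Beaumont (not designated emeritus).
Among Szabo, Quinn and Delgado, by years of continuous service (higher first): Szabo (8 years) before Quinn and Delgado (7 years).
Among Quinn and Delgado, by date the degree was conferred (earlier first): Quinn (8 Oct 2004) before Delgado (4 Oct 2005).
Nakamura, Halvorsen and Lund are each not designated emeritus, so the next rule applies.
Among Nakamura, Halvorsen and Lund, by years of continuous service (higher first): Nakamura (30 years) before Halvorsen (28 years) before Lund (23 years).
Order: Szabo, Quinn, Delgado, Beaumont, Nakamura, Halvorsen, Lund, Greco.

Halvorsen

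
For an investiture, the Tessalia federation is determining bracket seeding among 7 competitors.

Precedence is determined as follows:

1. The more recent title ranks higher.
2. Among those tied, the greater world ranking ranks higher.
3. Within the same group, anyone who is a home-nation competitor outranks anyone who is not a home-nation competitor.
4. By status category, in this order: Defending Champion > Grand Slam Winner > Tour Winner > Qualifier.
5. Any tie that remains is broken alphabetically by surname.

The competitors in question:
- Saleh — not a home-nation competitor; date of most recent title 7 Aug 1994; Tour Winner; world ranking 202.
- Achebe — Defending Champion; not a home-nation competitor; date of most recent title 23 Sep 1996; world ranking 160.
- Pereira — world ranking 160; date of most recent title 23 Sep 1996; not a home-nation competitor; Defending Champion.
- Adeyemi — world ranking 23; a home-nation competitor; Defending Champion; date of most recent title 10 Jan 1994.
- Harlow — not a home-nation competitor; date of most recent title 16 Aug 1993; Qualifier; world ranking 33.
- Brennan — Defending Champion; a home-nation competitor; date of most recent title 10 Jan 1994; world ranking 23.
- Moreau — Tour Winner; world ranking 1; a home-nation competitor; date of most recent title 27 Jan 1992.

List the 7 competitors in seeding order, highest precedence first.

By date of most recent title (later first): Achebe and Pereira (both 23 Sep 1996); then Saleh (7 Aug 1994); then Adeyemi and Brennan (both 10 Jan 1994); then Harlow (16 Aug 1993); then Moreau (27 Jan 1992).
Achebe and Pereira both have world ranking 160, so the next rule applies.
Achebe and Pereira are each not a home-nation competitor, so the next rule applies.
Achebe and Pereira are each Defending Champion, so the next rule applies.
Among Achebe and Pereira, alphabetically by surname: Achebe before Pereira.
Adeyemi and Brennan both have world ranking 23, so the next rule applies.
Adeyemi and Brennan are each a home-nation competitor, so the next rule applies.
Adeyemi and Brennan are each Defending Champion, so the next rule applies.
Among Adeyemi and Brennan, alphabetically by surname: Adeyemi before Brennan.
Full order: Achebe, Pereira, Saleh, Adeyemi, Brennan, Harlow, Moreau.

Achebe, Pereira, Saleh, Adeyemi, Brennan, Harlow, Moreau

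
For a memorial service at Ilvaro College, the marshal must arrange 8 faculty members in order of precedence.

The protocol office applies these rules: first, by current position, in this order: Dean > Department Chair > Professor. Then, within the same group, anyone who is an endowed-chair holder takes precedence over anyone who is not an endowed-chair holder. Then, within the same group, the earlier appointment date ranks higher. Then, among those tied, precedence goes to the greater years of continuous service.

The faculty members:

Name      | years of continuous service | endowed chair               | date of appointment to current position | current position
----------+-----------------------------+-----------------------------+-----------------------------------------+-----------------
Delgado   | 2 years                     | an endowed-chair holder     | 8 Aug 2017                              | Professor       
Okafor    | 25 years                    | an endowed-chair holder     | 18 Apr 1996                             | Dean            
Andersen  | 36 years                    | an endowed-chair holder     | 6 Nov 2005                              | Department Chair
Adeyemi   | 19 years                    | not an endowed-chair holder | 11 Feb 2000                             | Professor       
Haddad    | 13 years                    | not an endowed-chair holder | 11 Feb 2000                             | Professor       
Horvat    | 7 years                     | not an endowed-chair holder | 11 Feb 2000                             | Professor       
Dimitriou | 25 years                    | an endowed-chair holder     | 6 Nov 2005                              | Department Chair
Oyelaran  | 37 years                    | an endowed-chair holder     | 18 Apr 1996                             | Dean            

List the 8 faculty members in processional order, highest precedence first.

By current position: Oyelaran and Okafor (Dean); then Andersen and Dimitriou (Department Chair); then Delgado, Adeyemi, Haddad and Horvat (Professor).
Oyelaran and Okafor are each an endowed-chair holder, so the next rule applies.
Oyelaran and Okafor both have date of appointment to current position 18 Apr 1996, so the next rule applies.
Among Oyelaran and Okafor, by years of continuous service (higher first): Oyelaran (37 years) before Okafor (25 years).
Andersen and Dimitriou are each an endowed-chair holder, so the next rule applies.
Andersen and Dimitriou both have date of appointment to current position 6 Nov 2005, so the next rule applies.
Among Andersen and Dimitriou, by years of continuous service (higher first): Andersen (36 years) before Dimitriou (25 years).
Among Delgado, Adeyemi, Haddad and Horvat, an endowed-chair holder before not an endowed-chair holder: Delgado (an endowed-chair holder) before Adeyemi, Haddad and Horvat (not an endowed-chair holder).
Adeyemi, Haddad and Horvat all have date of appointment to current position 11 Feb 2000, so the next rule applies.
Among Adeyemi, Haddad and Horvat, by years of continuous service (higher first): Adeyemi (19 years) before Haddad (13 years) before Horvat (7 years).
Full order: Oyelaran, Okafor, Andersen, Dimitriou, Delgado, Adeyemi, Haddad, Horvat.

Oyelaran, Okafor, Andersen, Dimitriou, Delgado, Adeyemi, Haddad, Horvat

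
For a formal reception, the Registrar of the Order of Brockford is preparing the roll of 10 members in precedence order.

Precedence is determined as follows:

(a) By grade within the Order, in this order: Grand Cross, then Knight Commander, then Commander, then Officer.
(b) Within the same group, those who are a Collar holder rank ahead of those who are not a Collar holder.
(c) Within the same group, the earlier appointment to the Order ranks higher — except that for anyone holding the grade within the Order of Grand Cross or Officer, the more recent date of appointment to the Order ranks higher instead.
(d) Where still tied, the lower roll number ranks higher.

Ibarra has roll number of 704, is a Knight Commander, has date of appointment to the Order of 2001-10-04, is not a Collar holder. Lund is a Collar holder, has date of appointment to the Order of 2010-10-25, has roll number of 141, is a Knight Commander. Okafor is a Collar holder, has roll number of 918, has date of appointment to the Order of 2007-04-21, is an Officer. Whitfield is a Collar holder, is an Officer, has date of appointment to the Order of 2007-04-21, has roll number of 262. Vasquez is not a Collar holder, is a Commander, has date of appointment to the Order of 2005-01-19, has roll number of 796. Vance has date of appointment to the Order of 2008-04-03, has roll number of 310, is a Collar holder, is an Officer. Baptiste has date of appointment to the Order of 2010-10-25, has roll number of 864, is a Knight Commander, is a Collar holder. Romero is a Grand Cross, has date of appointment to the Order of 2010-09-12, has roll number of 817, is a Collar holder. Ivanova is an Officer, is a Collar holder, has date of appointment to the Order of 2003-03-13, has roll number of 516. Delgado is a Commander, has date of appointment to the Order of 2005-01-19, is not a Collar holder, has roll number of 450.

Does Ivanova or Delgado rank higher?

By grade within the Order: Romero (Grand Cross); then Lund, Baptiste and Ibarra (Knight Commander); then Delgado and Vasquez (Commander); then Vance, Whitfield, Okafor and Ivanova (Officer).
Among Lund, Baptiste and Ibarra, a Collar holder before not a Collar holder: Lund and Baptiste (a Collar holder) before Ibarra (not a Collar holder).
Lund and Baptiste both have date of appointment to the Order 2010-10-25, so the next rule applies.
Among Lund and Baptiste, by roll number (lower first): Lund (141) before Baptiste (864).
Delgado and Vasquez are each not a Collar holder, so the next rule applies.
Delgado and Vasquez both have date of appointment to the Order 2005-01-19, so the next rule applies.
Among Delgado and Vasquez, by roll number (lower first): Delgado (450) before Vasquez (796).
Vance, Whitfield, Okafor and Ivanova are each a Collar holder, so the next rule applies.
Among Vance, Whitfield, Okafor and Ivanova, by date of appointment to the Order (later first) (reversed rule for this group): Vance (2008-04-03) before Whitfield and Okafor (2007-04-21) before Ivanova (2003-03-13).
Among Whitfield and Okafor, by roll number (lower first): Whitfield (262) before Okafor (918).
So Delgado takes precedence.

Delgado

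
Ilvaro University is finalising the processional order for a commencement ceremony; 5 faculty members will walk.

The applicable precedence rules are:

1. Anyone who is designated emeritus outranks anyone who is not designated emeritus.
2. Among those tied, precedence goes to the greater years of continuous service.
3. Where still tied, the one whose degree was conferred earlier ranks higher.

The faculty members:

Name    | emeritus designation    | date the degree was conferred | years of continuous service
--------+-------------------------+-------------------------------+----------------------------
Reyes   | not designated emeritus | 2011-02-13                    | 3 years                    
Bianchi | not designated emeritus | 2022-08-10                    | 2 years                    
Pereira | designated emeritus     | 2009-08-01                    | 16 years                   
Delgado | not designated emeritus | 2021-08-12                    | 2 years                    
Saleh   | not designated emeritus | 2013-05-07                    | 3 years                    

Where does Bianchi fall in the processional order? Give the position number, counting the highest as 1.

5

By the first rule: Pereira (designated emeritus); then Reyes, Saleh, Delgado and Bianchi (each not designated emeritus).
Among Reyes, Saleh, Delgado and Bianchi, by years of continuous service (higher first): Reyes and Saleh (3 years) before Delgado and Bianchi (2 years).
Among Reyes and Saleh, by date the degree was conferred (earlier first): Reyes (2011-02-13) before Saleh (2013-05-07).
Among Delgado and Bianchi, by date the degree was conferred (earlier first): Delgado (2021-08-12) before Bianchi (2022-08-10).
Order: Pereira, Reyes, Saleh, Delgado, Bianchi. So position 5.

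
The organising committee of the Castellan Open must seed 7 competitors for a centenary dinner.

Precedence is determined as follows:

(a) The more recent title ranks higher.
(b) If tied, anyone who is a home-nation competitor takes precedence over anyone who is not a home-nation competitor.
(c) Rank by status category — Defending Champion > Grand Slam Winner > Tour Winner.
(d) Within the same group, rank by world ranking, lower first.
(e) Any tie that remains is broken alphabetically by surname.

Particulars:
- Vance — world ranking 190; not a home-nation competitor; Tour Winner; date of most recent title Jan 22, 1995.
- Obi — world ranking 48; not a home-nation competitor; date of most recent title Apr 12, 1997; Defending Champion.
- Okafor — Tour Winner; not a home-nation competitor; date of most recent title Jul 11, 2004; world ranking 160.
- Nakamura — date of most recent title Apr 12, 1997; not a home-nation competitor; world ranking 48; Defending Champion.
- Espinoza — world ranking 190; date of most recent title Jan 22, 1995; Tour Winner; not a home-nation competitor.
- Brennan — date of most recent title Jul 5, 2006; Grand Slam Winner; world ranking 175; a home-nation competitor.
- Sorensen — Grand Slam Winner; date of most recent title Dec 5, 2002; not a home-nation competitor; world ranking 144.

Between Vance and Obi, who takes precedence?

By date of most recent title (later first): Brennan (Jul 5, 2006); then Okafor (Jul 11, 2004); then Sorensen (Dec 5, 2002); then Nakamura and Obi (both Apr 12, 1997); then Espinoza and Vance (both Jan 22, 1995).
Nakamura and Obi are each not a home-nation competitor, so the next rule applies.
Nakamura and Obi are each Defending Champion, so the next rule applies.
Nakamura and Obi both have world ranking 48, so the next rule applies.
Among Nakamura and Obi, alphabetically by surname: Nakamura before Obi.
Espinoza and Vance are each not a home-nation competitor, so the next rule applies.
Espinoza and Vance are each Tour Winner, so the next rule applies.
Espinoza and Vance both have world ranking 190, so the next rule applies.
Among Espinoza and Vance, alphabetically by surname: Espinoza before Vance.
So Obi takes precedence.

Obi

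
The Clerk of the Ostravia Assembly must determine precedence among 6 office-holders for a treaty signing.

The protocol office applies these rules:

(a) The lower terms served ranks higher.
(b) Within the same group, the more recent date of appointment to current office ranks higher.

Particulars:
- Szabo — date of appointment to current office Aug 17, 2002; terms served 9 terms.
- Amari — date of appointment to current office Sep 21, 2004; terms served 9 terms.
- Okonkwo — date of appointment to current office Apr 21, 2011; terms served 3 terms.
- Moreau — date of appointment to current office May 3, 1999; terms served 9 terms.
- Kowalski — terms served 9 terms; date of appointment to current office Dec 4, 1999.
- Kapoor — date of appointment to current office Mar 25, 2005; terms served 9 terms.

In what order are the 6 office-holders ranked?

By terms served (lower first): Okonkwo (3 terms); then Kapoor, Amari, Szabo, Kowalski and Moreau (each 9 terms).
Among Kapoor, Amari, Szabo, Kowalski and Moreau, by date of appointment to current office (later first): Kapoor (Mar 25, 2005) before Amari (Sep 21, 2004) before Szabo (Aug 17, 2002) before Kowalski (Dec 4, 1999) before Moreau (May 3, 1999).
Full order: Okonkwo, Kapoor, Amari, Szabo, Kowalski, Moreau.

Okonkwo, Kapoor, Amari, Szabo, Kowalski, Moreau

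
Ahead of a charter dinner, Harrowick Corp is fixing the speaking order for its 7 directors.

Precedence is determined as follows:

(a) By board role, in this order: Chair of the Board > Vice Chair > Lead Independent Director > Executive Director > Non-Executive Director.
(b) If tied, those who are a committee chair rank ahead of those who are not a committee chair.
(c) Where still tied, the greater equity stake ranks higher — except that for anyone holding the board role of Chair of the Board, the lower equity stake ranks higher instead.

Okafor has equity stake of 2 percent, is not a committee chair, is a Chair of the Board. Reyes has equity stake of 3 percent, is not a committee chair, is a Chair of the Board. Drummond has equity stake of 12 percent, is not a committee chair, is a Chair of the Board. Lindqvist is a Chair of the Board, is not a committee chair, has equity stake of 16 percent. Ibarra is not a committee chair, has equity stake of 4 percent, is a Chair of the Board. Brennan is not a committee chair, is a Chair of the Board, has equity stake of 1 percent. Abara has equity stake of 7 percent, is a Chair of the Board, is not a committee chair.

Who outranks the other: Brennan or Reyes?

By board role: Brennan, Okafor, Reyes, Ibarra, Abara, Drummond and Lindqvist (Chair of the Board).
Brennan, Okafor, Reyes, Ibarra, Abara, Drummond and Lindqvist are each not a committee chair, so the next rule applies.
Among Brennan, Okafor, Reyes, Ibarra, Abara, Drummond and Lindqvist, by equity stake (lower first) (reversed rule for this group): Brennan (1 percent) before Okafor (2 percent) before Reyes (3 percent) before Ibarra (4 percent) before Abara (7 percent) before Drummond (12 percent) before Lindqvist (16 percent).
So Brennan takes precedence.

Brennan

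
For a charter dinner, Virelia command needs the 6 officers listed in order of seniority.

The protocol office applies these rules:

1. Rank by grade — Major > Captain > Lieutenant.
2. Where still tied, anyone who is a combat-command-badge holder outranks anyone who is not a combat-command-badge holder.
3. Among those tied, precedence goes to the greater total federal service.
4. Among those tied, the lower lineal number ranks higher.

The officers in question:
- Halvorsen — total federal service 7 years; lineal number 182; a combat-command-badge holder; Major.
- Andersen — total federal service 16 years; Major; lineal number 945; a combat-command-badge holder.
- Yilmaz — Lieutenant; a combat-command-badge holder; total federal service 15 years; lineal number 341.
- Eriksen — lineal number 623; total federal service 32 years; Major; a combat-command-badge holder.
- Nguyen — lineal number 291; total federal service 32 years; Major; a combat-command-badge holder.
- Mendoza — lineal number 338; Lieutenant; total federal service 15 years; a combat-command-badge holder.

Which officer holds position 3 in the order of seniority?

Andersen

By grade: Nguyen, Eriksen, Andersen and Halvorsen (Major); then Mendoza and Yilmaz (Lieutenant).
Nguyen, Eriksen, Andersen and Halvorsen are each a combat-command-badge holder, so the next rule applies.
Among Nguyen, Eriksen, Andersen and Halvorsen, by total federal service (higher first): Nguyen and Eriksen (32 years) before Andersen (16 years) before Halvorsen (7 years).
Among Nguyen and Eriksen, by lineal number (lower first): Nguyen (291) before Eriksen (623).
Mendoza and Yilmaz are each a combat-command-badge holder, so the next rule applies.
Mendoza and Yilmaz both have total federal service 15 years, so the next rule applies.
Among Mendoza and Yilmaz, by lineal number (lower first): Mendoza (338) before Yilmaz (341).
Order: Nguyen, Eriksen, Andersen, Halvorsen, Mendoza, Yilmaz.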